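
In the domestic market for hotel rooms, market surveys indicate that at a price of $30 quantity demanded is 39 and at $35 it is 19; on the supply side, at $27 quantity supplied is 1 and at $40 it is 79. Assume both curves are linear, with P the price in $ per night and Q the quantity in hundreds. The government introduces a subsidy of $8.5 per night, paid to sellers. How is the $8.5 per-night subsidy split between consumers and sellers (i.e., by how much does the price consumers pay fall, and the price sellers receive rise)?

Demand slope: (19 − 39)/(35 − 30) = -4, so Qd = 159 − 4P.
Supply slope: (79 − 1)/(40 − 27) = 6, so Qs = 6P − 161.
Before the subsidy: set 159 − 4P = 6P − 161 → P* = $32, Q* = 31.
With a per-unit subsidy paid to sellers, each receives P + 8.5 per unit sold, so supply becomes Qs = 6(P + 8.5) − 161.
New equilibrium: consumers pay $26.9, sellers receive $35.4, Q = 51.4. (Wedge: Pb − Ps = −8.5.)
Gain to consumers: $5.1; to sellers: $3.4. (They sum to $8.5.)

Consumers gain $5.1 per night; sellers gain $3.4 per night.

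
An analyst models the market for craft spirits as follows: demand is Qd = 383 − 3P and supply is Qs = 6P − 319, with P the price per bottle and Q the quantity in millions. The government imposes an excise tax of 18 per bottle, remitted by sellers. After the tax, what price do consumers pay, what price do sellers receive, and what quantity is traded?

Consumers pay 90; sellers receive 72; quantity = 113.

Before the tax: set 383 − 3P = 6P − 319 → P* = 78, Q* = 149.
With the tax collected from sellers, supply shifts: Qs = 6(P − 18) − 319.
New equilibrium: consumers pay 90, sellers receive 72, Q = 113. (Wedge: Pb − Ps = 18.)
The less price-elastic side of the market bears the larger share of a per-unit tax.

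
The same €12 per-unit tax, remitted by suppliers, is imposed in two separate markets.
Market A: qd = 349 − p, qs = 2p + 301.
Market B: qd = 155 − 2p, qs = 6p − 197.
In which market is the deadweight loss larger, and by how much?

Market A: pre-tax p* = €16, q* = 333; post-tax q = 325; deadweight loss = €48.
Market B: pre-tax p* = €44, q* = 67; post-tax q = 49; deadweight loss = €108.
Difference: €48 vs €108 → market B is larger by €60.

Market B, by €60.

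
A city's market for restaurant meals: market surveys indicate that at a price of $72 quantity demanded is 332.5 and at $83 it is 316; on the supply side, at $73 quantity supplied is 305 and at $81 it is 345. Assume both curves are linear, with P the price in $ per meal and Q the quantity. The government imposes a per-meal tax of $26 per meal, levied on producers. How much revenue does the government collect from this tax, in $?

Demand slope: (316 − 332.5)/(83 − 72) = -1.5, so Qd = 440.5 − 1.5P.
Supply slope: (345 − 305)/(81 − 73) = 5, so Qs = 5P − 60.
Without the tax, 440.5 − 1.5P = 5P − 60 gives 6.5P = 500.5, so P* = $77 and Q* = 325.
With the tax collected from producers, supply shifts: Qs = 5(P − 26) − 60.
Solving gives Q = 295 with buyers paying $97 and producers receiving $71 (the $26 wedge).
Revenue = t · Q = 26 · 295 = $7670.

Tax revenue = $7670.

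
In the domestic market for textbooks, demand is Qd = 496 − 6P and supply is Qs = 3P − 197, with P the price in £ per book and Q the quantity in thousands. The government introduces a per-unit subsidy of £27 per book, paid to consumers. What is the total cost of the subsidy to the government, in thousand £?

Without the subsidy, 496 − 6P = 3P − 197 gives 9P = 693, so P* = £77 and Q* = 34.
With a per-unit subsidy paid to consumers, each effectively pays P − 27, so demand becomes Qd = 496 − 6(P − 27).
New equilibrium: consumers pay £68, suppliers receive £95, Q = 88. (Wedge: Pb − Ps = −27.)
Outlay = t · Q = 27 · 88 = £2376.

Government outlay = £2376 thousand.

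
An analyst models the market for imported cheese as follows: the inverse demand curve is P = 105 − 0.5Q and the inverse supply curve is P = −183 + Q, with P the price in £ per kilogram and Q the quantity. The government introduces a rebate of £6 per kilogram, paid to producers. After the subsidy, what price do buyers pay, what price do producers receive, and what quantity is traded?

Buyers pay £7; producers receive £13; quantity = 196.

Inverting to Q(P) form: Qd = 210 − 2P; Qs = P + 183.
Before the subsidy: set 210 − 2P = P + 183 → P* = £9, Q* = 192.
With a per-unit subsidy paid to producers, each receives P + 6 per unit sold, so supply becomes Qs = (P + 6) + 183.
New equilibrium: buyers pay £7, producers receive £13, Q = 196. (Wedge: Pb − Ps = −6.)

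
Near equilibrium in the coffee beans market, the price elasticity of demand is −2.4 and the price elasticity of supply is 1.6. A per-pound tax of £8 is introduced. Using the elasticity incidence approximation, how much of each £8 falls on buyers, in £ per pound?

Incidence ratio: buyers' share ≈ εs / (εs + |εd|) = 1.6 / (1.6 + 2.4) = 0.4.
So buyers bear ≈ 0.4 × £8 = £3.2; sellers bear £4.8.

Buyers bear ≈ £3.2 per pound.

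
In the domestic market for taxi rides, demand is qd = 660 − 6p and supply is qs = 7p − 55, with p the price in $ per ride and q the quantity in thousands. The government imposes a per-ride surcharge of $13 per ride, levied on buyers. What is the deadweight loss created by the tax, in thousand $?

Before the tax: set 660 − 6p = 7p − 55 → p* = $55, q* = 330.
With the tax collected from buyers, demand (in seller-price terms) shifts: qd = 660 − 6(p + 13).
New equilibrium: buyers pay $62, suppliers receive $49, q = 288. (Wedge: pb − ps = 13.)
Quantity falls by |ΔQ| = |330 − 288| = 42.
DWL = ½ · t · |ΔQ| = ½ · 13 · 42 = $273.

Deadweight loss = $273 thousand.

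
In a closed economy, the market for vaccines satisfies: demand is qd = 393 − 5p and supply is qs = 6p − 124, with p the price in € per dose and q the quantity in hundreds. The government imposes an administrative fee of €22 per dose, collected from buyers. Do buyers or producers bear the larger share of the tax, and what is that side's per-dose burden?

Buyers bear the larger share: €12 per dose.

Before the tax: set 393 − 5p = 6p − 124 → p* = €47, q* = 158.
With the tax collected from buyers, demand (in seller-price terms) shifts: qd = 393 − 5(p + 22).
Solving gives q = 98 with buyers paying €59 and producers receiving €37 (the €22 wedge).
Per-dose burden: buyers €12, producers €10.
Buyers take the larger share because demand is less price-elastic here (demand slope 5 vs supply slope 6).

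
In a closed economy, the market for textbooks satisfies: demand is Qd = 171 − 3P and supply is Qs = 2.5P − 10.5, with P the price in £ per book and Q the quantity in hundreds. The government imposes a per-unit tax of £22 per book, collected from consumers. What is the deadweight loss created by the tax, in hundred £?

Deadweight loss = £330 hundred.

Before the tax: set 171 − 3P = 2.5P − 10.5 → P* = £33, Q* = 72.
With the tax collected from consumers, demand (in seller-price terms) shifts: Qd = 171 − 3(P + 22).
Solving gives Q = 42 with consumers paying £43 and producers receiving £21 (the £22 wedge).
Quantity falls by |ΔQ| = |72 − 42| = 30.
DWL = ½ · t · |ΔQ| = ½ · 22 · 30 = £330.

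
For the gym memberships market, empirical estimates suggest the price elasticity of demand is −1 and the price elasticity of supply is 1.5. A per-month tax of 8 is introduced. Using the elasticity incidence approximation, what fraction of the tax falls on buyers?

Buyers' share ≈ 0.6.

Incidence ratio: buyers' share ≈ εs / (εs + |εd|) = 1.5 / (1.5 + 1) = 0.6.
Supply is the more elastic side, so buyers bear the larger share.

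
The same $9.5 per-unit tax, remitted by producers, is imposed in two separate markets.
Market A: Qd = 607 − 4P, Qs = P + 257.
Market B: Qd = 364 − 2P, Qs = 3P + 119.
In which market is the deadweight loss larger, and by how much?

Market A: pre-tax P* = $70, Q* = 327; post-tax Q = 319.4; deadweight loss = $36.1.
Market B: pre-tax P* = $49, Q* = 266; post-tax Q = 254.6; deadweight loss = $54.15.
Difference: $36.1 vs $54.15 → market B is larger by $18.05.

Market B, by $18.05.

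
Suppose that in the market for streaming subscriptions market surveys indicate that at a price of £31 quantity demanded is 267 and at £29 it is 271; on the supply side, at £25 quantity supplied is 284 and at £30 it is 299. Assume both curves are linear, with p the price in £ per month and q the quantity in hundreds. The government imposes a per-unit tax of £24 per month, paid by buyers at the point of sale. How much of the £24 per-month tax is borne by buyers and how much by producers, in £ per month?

Demand slope: (271 − 267)/(29 − 31) = -2, so qd = 329 − 2p.
Supply slope: (299 − 284)/(30 − 25) = 3, so qs = 3p + 209.
Without the tax, 329 − 2p = 3p + 209 gives 5p = 120, so p* = £24 and q* = 281.
With the tax collected from buyers, demand (in seller-price terms) shifts: qd = 329 − 2(p + 24).
New equilibrium: buyers pay £38.4, producers receive £14.4, q = 252.2. (Wedge: pb − ps = 24.)
Burden on buyers: £14.4; on producers: £9.6. (They sum to £24.)

Buyers bear £14.4 per month; producers bear £9.6 per month.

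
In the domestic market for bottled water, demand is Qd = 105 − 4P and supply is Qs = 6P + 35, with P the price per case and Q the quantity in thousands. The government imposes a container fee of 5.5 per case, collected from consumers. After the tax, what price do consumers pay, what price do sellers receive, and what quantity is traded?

Before the tax: set 105 − 4P = 6P + 35 → P* = 7, Q* = 77.
With the tax collected from consumers, demand (in seller-price terms) shifts: Qd = 105 − 4(P + 5.5).
New equilibrium: consumers pay 10.3, sellers receive 4.8, Q = 63.8. (Wedge: Pb − Ps = 5.5.)

Consumers pay 10.3; sellers receive 4.8; quantity = 63.8.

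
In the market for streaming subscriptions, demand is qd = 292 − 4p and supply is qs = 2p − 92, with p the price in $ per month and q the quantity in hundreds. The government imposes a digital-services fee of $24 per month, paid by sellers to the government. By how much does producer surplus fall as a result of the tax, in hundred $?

Producer surplus falls by $320 hundred.

Before the tax: set 292 − 4p = 2p − 92 → p* = $64, q* = 36.
With the tax collected from sellers, supply shifts: qs = 2(p − 24) − 92.
Solving gives q = 4 with consumers paying $72 and sellers receiving $48 (the $24 wedge).
ΔPS is the trapezoid between Q = 4 and Q = 36 of height $16: ½ · (36 + 4) · 16 = $320.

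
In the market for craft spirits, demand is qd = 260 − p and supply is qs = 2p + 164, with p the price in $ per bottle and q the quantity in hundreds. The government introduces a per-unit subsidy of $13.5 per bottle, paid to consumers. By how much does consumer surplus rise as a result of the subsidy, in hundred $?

Consumer surplus rises by $2092.5 hundred.

Before the subsidy: set 260 − p = 2p + 164 → p* = $32, q* = 228.
With a per-unit subsidy paid to consumers, each effectively pays p − 13.5, so demand becomes qd = 260 − (p − 13.5).
New equilibrium: consumers pay $23, sellers receive $36.5, q = 237. (Wedge: pb − ps = −13.5.)
ΔCS is the trapezoid between Q = 237 and Q = 228 of height $9: ½ · (228 + 237) · 9 = $2092.5.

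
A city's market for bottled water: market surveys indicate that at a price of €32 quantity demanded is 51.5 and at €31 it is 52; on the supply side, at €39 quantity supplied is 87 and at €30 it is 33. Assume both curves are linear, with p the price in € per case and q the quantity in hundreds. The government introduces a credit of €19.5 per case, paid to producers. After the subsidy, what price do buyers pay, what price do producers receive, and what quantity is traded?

Buyers pay €15; producers receive €34.5; quantity = 60.

Demand slope: (52 − 51.5)/(31 − 32) = -0.5, so qd = 67.5 − 0.5p.
Supply slope: (33 − 87)/(30 − 39) = 6, so qs = 6p − 147.
Without the subsidy, 67.5 − 0.5p = 6p − 147 gives 6.5p = 214.5, so p* = €33 and q* = 51.
With a per-unit subsidy paid to producers, each receives p + 19.5 per unit sold, so supply becomes qs = 6(p + 19.5) − 147.
Solving gives q = 60 with buyers paying €15 and producers receiving €34.5 (the €19.5 wedge).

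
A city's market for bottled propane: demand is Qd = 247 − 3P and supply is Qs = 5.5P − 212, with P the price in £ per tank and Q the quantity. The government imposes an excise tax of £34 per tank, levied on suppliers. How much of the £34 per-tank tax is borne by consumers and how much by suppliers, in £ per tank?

Consumers bear £22 per tank; suppliers bear £12 per tank.

Before the tax: set 247 − 3P = 5.5P − 212 → P* = £54, Q* = 85.
With the tax collected from suppliers, supply shifts: Qs = 5.5(P − 34) − 212.
Solving gives Q = 19 with consumers paying £76 and suppliers receiving £42 (the £34 wedge).
Burden on consumers: £22; on suppliers: £12. (They sum to £34.)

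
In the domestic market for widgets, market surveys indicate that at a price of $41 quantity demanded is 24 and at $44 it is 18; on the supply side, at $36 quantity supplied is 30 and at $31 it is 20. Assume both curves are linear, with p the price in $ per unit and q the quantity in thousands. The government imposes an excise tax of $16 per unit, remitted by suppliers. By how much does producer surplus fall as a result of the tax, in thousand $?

Demand slope: (18 − 24)/(44 − 41) = -2, so qd = 106 − 2p.
Supply slope: (20 − 30)/(31 − 36) = 2, so qs = 2p − 42.
Without the tax, 106 − 2p = 2p − 42 gives 4p = 148, so p* = $37 and q* = 32.
With the tax collected from suppliers, supply shifts: qs = 2(p − 16) − 42.
New equilibrium: buyers pay $45, suppliers receive $29, q = 16. (Wedge: pb − ps = 16.)
ΔPS is the trapezoid between Q = 16 and Q = 32 of height $8: ½ · (32 + 16) · 8 = $192.

Producer surplus falls by $192 thousand.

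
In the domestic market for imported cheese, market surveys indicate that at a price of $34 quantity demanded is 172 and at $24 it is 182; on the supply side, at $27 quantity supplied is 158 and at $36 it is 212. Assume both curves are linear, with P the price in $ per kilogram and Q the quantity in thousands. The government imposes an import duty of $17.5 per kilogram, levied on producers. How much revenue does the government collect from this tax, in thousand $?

Demand slope: (182 − 172)/(24 − 34) = -1, so Qd = 206 − P.
Supply slope: (212 − 158)/(36 − 27) = 6, so Qs = 6P − 4.
Without the tax, 206 − P = 6P − 4 gives 7P = 210, so P* = $30 and Q* = 176.
With the tax collected from producers, supply shifts: Qs = 6(P − 17.5) − 4.
New equilibrium: consumers pay $45, producers receive $27.5, Q = 161. (Wedge: Pb − Ps = 17.5.)
Revenue = t · Q = 17.5 · 161 = $2817.5.

Tax revenue = $2817.5 thousand.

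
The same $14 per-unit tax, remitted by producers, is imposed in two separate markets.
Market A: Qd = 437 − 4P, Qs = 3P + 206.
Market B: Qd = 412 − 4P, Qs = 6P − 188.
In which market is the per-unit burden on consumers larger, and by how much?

Market B, by $2.4.

Market A: pre-tax P* = $33, Q* = 305; post-tax Q = 281; per-unit burden on consumers = $6.
Market B: pre-tax P* = $60, Q* = 172; post-tax Q = 138.4; per-unit burden on consumers = $8.4.
Difference: $6 vs $8.4 → market B is larger by $2.4.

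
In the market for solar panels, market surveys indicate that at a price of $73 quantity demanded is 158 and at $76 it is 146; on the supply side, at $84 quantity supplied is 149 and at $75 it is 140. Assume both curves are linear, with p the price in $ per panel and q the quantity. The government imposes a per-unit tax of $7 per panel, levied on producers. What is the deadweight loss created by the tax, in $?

Demand slope: (146 − 158)/(76 − 73) = -4, so qd = 450 − 4p.
Supply slope: (140 − 149)/(75 − 84) = 1, so qs = p + 65.
Before the tax: set 450 − 4p = p + 65 → p* = $77, q* = 142.
With the tax collected from producers, supply shifts: qs = (p − 7) + 65.
Solving gives q = 136.4 with consumers paying $78.4 and producers receiving $71.4 (the $7 wedge).
Quantity falls by |ΔQ| = |142 − 136.4| = 5.6.
DWL = ½ · t · |ΔQ| = ½ · 7 · 5.6 = $19.6.

Deadweight loss = $19.6.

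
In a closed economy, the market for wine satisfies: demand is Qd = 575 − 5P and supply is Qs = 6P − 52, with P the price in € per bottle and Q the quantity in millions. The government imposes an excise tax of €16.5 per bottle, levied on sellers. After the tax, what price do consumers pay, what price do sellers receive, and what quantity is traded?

Consumers pay €66; sellers receive €49.5; quantity = 245.

Before the tax: set 575 − 5P = 6P − 52 → P* = €57, Q* = 290.
With the tax collected from sellers, supply shifts: Qs = 6(P − 16.5) − 52.
New equilibrium: consumers pay €66, sellers receive €49.5, Q = 245. (Wedge: Pb − Ps = 16.5.)
The less price-elastic side of the market bears the larger share of a per-unit tax.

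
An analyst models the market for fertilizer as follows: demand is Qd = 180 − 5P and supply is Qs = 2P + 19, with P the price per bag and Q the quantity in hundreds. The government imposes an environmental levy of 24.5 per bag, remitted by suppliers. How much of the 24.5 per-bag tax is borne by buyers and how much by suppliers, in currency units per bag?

Buyers bear 7 per bag; suppliers bear 17.5 per bag.

Without the tax, 180 − 5P = 2P + 19 gives 7P = 161, so P* = 23 and Q* = 65.
With the tax collected from suppliers, supply shifts: Qs = 2(P − 24.5) + 19.
Solving gives Q = 30 with buyers paying 30 and suppliers receiving 5.5 (the 24.5 wedge).
Burden on buyers: 7; on suppliers: 17.5. (They sum to 24.5.)
The less price-elastic side of the market bears the larger share of a per-unit tax.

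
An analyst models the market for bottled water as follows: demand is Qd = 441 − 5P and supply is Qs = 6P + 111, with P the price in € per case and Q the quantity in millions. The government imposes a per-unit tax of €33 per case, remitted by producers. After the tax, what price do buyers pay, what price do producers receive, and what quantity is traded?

Buyers pay €48; producers receive €15; quantity = 201.

Before the tax: set 441 − 5P = 6P + 111 → P* = €30, Q* = 291.
With the tax collected from producers, supply shifts: Qs = 6(P − 33) + 111.
Solving gives Q = 201 with buyers paying €48 and producers receiving €15 (the €33 wedge).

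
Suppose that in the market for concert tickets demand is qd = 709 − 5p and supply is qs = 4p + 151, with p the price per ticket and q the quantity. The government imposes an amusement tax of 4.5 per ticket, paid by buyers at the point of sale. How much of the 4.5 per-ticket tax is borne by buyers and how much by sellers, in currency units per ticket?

Buyers bear 2 per ticket; sellers bear 2.5 per ticket.

Before the tax: set 709 − 5p = 4p + 151 → p* = 62, q* = 399.
With the tax collected from buyers, demand (in seller-price terms) shifts: qd = 709 − 5(p + 4.5).
Solving gives q = 389 with buyers paying 64 and sellers receiving 59.5 (the 4.5 wedge).
Burden on buyers: 2; on sellers: 2.5. (They sum to 4.5.)
The less price-elastic side of the market bears the larger share of a per-unit tax.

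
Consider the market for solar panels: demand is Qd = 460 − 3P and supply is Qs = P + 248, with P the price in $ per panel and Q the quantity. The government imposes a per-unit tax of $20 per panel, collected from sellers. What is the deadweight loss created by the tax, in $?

Deadweight loss = $150.

Without the tax, 460 − 3P = P + 248 gives 4P = 212, so P* = $53 and Q* = 301.
With the tax collected from sellers, supply shifts: Qs = (P − 20) + 248.
Solving gives Q = 286 with buyers paying $58 and sellers receiving $38 (the $20 wedge).
Quantity falls by |ΔQ| = |301 − 286| = 15.
DWL = ½ · t · |ΔQ| = ½ · 20 · 15 = $150.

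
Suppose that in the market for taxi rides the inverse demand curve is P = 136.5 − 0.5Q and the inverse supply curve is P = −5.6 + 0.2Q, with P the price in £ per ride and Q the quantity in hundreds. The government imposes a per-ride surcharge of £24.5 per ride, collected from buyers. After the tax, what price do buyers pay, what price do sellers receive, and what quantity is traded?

Rewrite in direct form: Qd = 273 − 2P and Qs = 5P + 28.
Before the tax: set 273 − 2P = 5P + 28 → P* = £35, Q* = 203.
With the tax collected from buyers, demand (in seller-price terms) shifts: Qd = 273 − 2(P + 24.5).
New equilibrium: buyers pay £52.5, sellers receive £28, Q = 168. (Wedge: Pb − Ps = 24.5.)
The less price-elastic side of the market bears the larger share of a per-unit tax.

Buyers pay £52.5; sellers receive £28; quantity = 168.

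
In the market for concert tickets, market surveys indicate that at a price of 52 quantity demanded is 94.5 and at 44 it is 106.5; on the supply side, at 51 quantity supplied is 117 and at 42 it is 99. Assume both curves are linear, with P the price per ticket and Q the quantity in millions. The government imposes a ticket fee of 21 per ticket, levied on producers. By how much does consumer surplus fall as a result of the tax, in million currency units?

Consumer surplus falls by 1152 million.

Demand slope: (106.5 − 94.5)/(44 − 52) = -1.5, so Qd = 172.5 − 1.5P.
Supply slope: (99 − 117)/(42 − 51) = 2, so Qs = 2P + 15.
Before the tax: set 172.5 − 1.5P = 2P + 15 → P* = 45, Q* = 105.
With the tax collected from producers, supply shifts: Qs = 2(P − 21) + 15.
New equilibrium: consumers pay 57, producers receive 36, Q = 87. (Wedge: Pb − Ps = 21.)
ΔCS is the trapezoid between Q = 87 and Q = 105 of height 12: ½ · (105 + 87) · 12 = 1152.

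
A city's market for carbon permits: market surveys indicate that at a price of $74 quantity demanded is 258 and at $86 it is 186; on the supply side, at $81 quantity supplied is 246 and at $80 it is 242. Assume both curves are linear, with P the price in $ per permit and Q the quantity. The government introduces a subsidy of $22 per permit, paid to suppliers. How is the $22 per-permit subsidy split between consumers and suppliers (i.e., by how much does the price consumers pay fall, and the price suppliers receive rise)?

Consumers gain $8.8 per permit; suppliers gain $13.2 per permit.

Demand slope: (186 − 258)/(86 − 74) = -6, so Qd = 702 − 6P.
Supply slope: (242 − 246)/(80 − 81) = 4, so Qs = 4P − 78.
Before the subsidy: set 702 − 6P = 4P − 78 → P* = $78, Q* = 234.
With a per-unit subsidy paid to suppliers, each receives P + 22 per unit sold, so supply becomes Qs = 4(P + 22) − 78.
Solving gives Q = 286.8 with consumers paying $69.2 and suppliers receiving $91.2 (the $22 wedge).
Gain to consumers: $8.8; to suppliers: $13.2. (They sum to $22.)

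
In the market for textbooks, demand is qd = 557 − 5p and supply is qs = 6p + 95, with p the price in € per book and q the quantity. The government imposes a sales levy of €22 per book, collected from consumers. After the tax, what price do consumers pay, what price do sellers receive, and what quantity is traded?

Consumers pay €54; sellers receive €32; quantity = 287.

Before the tax: set 557 − 5p = 6p + 95 → p* = €42, q* = 347.
With the tax collected from consumers, demand (in seller-price terms) shifts: qd = 557 − 5(p + 22).
Solving gives q = 287 with consumers paying €54 and sellers receiving €32 (the €22 wedge).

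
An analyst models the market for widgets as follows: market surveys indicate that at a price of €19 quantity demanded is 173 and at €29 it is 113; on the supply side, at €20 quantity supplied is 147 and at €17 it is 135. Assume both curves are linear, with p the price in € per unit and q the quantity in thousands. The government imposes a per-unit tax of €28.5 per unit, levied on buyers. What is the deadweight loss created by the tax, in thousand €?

Deadweight loss = €974.7 thousand.

Demand slope: (113 − 173)/(29 − 19) = -6, so qd = 287 − 6p.
Supply slope: (135 − 147)/(17 − 20) = 4, so qs = 4p + 67.
Without the tax, 287 − 6p = 4p + 67 gives 10p = 220, so p* = €22 and q* = 155.
With the tax collected from buyers, demand (in seller-price terms) shifts: qd = 287 − 6(p + 28.5).
New equilibrium: buyers pay €33.4, sellers receive €4.9, q = 86.6. (Wedge: pb − ps = 28.5.)
Quantity falls by |ΔQ| = |155 − 86.6| = 68.4.
DWL = ½ · t · |ΔQ| = ½ · 28.5 · 68.4 = €974.7.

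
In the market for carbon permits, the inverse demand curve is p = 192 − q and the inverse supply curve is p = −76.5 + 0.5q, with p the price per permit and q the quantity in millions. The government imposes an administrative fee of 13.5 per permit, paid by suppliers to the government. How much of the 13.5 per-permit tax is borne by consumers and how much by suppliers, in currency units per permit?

Inverting to q(p) form: qd = 192 − p; qs = 2p + 153.
Before the tax: set 192 − p = 2p + 153 → p* = 13, q* = 179.
With the tax collected from suppliers, supply shifts: qs = 2(p − 13.5) + 153.
New equilibrium: consumers pay 22, suppliers receive 8.5, q = 170. (Wedge: pb − ps = 13.5.)
Burden on consumers: 9; on suppliers: 4.5. (They sum to 13.5.)
The less price-elastic side of the market bears the larger share of a per-unit tax.

Consumers bear 9 per permit; suppliers bear 4.5 per permit.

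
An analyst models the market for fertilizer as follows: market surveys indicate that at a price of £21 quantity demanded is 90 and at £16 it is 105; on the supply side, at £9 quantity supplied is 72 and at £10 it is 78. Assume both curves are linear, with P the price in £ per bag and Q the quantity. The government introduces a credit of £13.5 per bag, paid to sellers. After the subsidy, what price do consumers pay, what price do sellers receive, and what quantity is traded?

Demand slope: (105 − 90)/(16 − 21) = -3, so Qd = 153 − 3P.
Supply slope: (78 − 72)/(10 − 9) = 6, so Qs = 6P + 18.
Without the subsidy, 153 − 3P = 6P + 18 gives 9P = 135, so P* = £15 and Q* = 108.
With a per-unit subsidy paid to sellers, each receives P + 13.5 per unit sold, so supply becomes Qs = 6(P + 13.5) + 18.
Solving gives Q = 135 with consumers paying £6 and sellers receiving £19.5 (the £13.5 wedge).

Consumers pay £6; sellers receive £19.5; quantity = 135.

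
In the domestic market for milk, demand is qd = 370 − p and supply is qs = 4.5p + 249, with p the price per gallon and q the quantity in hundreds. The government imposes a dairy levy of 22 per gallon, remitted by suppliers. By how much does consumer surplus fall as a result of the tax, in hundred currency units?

Before the tax: set 370 − p = 4.5p + 249 → p* = 22, q* = 348.
With the tax collected from suppliers, supply shifts: qs = 4.5(p − 22) + 249.
New equilibrium: consumers pay 40, suppliers receive 18, q = 330. (Wedge: pb − ps = 22.)
ΔCS is the trapezoid between Q = 330 and Q = 348 of height 18: ½ · (348 + 330) · 18 = 6102.

Consumer surplus falls by 6102 hundred.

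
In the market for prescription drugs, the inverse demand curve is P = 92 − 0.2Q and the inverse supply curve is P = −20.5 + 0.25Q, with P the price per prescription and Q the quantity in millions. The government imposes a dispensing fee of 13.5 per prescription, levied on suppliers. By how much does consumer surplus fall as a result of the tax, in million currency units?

Rewrite in direct form: Qd = 460 − 5P and Qs = 4P + 82.
Without the tax, 460 − 5P = 4P + 82 gives 9P = 378, so P* = 42 and Q* = 250.
With the tax collected from suppliers, supply shifts: Qs = 4(P − 13.5) + 82.
Solving gives Q = 220 with consumers paying 48 and suppliers receiving 34.5 (the 13.5 wedge).
ΔCS is the trapezoid between Q = 220 and Q = 250 of height 6: ½ · (250 + 220) · 6 = 1410.

Consumer surplus falls by 1410 million.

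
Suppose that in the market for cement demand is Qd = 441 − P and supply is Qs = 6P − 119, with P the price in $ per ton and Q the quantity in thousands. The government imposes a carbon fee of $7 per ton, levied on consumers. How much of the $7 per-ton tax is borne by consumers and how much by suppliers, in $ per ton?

Consumers bear $6 per ton; suppliers bear $1 per ton.

Before the tax: set 441 − P = 6P − 119 → P* = $80, Q* = 361.
With the tax collected from consumers, demand (in seller-price terms) shifts: Qd = 441 − (P + 7).
New equilibrium: consumers pay $86, suppliers receive $79, Q = 355. (Wedge: Pb − Ps = 7.)
Burden on consumers: $6; on suppliers: $1. (They sum to $7.)
The less price-elastic side of the market bears the larger share of a per-unit tax.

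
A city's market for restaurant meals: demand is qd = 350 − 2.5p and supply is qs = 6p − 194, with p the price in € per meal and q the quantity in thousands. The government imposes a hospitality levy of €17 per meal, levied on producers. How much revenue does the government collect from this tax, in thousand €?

Without the tax, 350 − 2.5p = 6p − 194 gives 8.5p = 544, so p* = €64 and q* = 190.
With the tax collected from producers, supply shifts: qs = 6(p − 17) − 194.
Solving gives q = 160 with consumers paying €76 and producers receiving €59 (the €17 wedge).
Revenue = t · Q = 17 · 160 = €2720.

Tax revenue = €2720 thousand.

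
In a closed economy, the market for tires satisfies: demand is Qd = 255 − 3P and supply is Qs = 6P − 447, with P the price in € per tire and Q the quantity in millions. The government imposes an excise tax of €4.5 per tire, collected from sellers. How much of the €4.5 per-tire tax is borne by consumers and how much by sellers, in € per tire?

Without the tax, 255 − 3P = 6P − 447 gives 9P = 702, so P* = €78 and Q* = 21.
With the tax collected from sellers, supply shifts: Qs = 6(P − 4.5) − 447.
Solving gives Q = 12 with consumers paying €81 and sellers receiving €76.5 (the €4.5 wedge).
Burden on consumers: €3; on sellers: €1.5. (They sum to €4.5.)
The less price-elastic side of the market bears the larger share of a per-unit tax.

Consumers bear €3 per tire; sellers bear €1.5 per tire.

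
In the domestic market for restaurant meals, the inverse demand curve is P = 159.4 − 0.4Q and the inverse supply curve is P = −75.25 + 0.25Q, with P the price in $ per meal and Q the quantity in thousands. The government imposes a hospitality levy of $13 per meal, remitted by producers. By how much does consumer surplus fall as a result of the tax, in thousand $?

Consumer surplus falls by $2808 thousand.

Inverting to Q(P) form: Qd = 398.5 − 2.5P; Qs = 4P + 301.
Without the tax, 398.5 − 2.5P = 4P + 301 gives 6.5P = 97.5, so P* = $15 and Q* = 361.
With the tax collected from producers, supply shifts: Qs = 4(P − 13) + 301.
New equilibrium: consumers pay $23, producers receive $10, Q = 341. (Wedge: Pb − Ps = 13.)
ΔCS is the trapezoid between Q = 341 and Q = 361 of height $8: ½ · (361 + 341) · 8 = $2808.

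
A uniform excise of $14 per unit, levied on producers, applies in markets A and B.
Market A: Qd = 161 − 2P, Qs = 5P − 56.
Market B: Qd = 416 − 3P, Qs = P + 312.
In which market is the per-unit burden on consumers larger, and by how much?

Market A, by $6.5.

Market A: pre-tax P* = $31, Q* = 99; post-tax Q = 79; per-unit burden on consumers = $10.
Market B: pre-tax P* = $26, Q* = 338; post-tax Q = 327.5; per-unit burden on consumers = $3.5.
Difference: $10 vs $3.5 → market A is larger by $6.5.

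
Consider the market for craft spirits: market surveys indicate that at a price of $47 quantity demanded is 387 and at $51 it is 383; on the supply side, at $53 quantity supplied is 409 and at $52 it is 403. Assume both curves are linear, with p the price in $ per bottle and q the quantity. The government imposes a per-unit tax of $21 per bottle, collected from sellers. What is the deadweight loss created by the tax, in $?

Deadweight loss = $189.

Demand slope: (383 − 387)/(51 − 47) = -1, so qd = 434 − p.
Supply slope: (403 − 409)/(52 − 53) = 6, so qs = 6p + 91.
Before the tax: set 434 − p = 6p + 91 → p* = $49, q* = 385.
With the tax collected from sellers, supply shifts: qs = 6(p − 21) + 91.
New equilibrium: consumers pay $67, sellers receive $46, q = 367. (Wedge: pb − ps = 21.)
Quantity falls by |ΔQ| = |385 − 367| = 18.
DWL = ½ · t · |ΔQ| = ½ · 21 · 18 = $189.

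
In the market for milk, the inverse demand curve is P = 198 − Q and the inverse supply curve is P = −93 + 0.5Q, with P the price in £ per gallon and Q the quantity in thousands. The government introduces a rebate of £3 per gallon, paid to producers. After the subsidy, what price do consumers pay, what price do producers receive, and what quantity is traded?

Inverting to Q(P) form: Qd = 198 − P; Qs = 2P + 186.
Before the subsidy: set 198 − P = 2P + 186 → P* = £4, Q* = 194.
With a per-unit subsidy paid to producers, each receives P + 3 per unit sold, so supply becomes Qs = 2(P + 3) + 186.
Solving gives Q = 196 with consumers paying £2 and producers receiving £5 (the £3 wedge).

Consumers pay £2; producers receive £5; quantity = 196.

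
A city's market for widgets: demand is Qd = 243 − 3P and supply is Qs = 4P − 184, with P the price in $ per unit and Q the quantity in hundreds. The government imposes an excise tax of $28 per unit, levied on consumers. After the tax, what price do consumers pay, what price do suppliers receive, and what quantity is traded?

Before the tax: set 243 − 3P = 4P − 184 → P* = $61, Q* = 60.
With the tax collected from consumers, demand (in seller-price terms) shifts: Qd = 243 − 3(P + 28).
New equilibrium: consumers pay $77, suppliers receive $49, Q = 12. (Wedge: Pb − Ps = 28.)
The less price-elastic side of the market bears the larger share of a per-unit tax.

Consumers pay $77; suppliers receive $49; quantity = 12.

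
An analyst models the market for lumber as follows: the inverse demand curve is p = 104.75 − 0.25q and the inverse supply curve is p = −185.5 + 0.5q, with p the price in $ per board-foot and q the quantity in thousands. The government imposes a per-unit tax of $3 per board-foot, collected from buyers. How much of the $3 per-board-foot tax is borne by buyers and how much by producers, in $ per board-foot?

Buyers bear $1 per board-foot; producers bear $2 per board-foot.

Rewrite in direct form: qd = 419 − 4p and qs = 2p + 371.
Without the tax, 419 − 4p = 2p + 371 gives 6p = 48, so p* = $8 and q* = 387.
With the tax collected from buyers, demand (in seller-price terms) shifts: qd = 419 − 4(p + 3).
New equilibrium: buyers pay $9, producers receive $6, q = 383. (Wedge: pb − ps = 3.)
Burden on buyers: $1; on producers: $2. (They sum to $3.)
The less price-elastic side of the market bears the larger share of a per-unit tax.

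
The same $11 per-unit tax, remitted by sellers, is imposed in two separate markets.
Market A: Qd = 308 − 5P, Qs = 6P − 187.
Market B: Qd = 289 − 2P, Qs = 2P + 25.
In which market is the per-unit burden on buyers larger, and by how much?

Market A: pre-tax P* = $45, Q* = 83; post-tax Q = 53; per-unit burden on buyers = $6.
Market B: pre-tax P* = $66, Q* = 157; post-tax Q = 146; per-unit burden on buyers = $5.5.
Difference: $6 vs $5.5 → market A is larger by $0.5.

Market A, by $0.5.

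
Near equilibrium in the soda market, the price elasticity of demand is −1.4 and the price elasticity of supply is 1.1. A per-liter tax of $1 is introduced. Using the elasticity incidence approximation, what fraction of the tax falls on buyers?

Buyers' share ≈ 0.44.

Incidence ratio: buyers' share ≈ εs / (εs + |εd|) = 1.1 / (1.1 + 1.4) = 0.44.
Supply is the less elastic side, so buyers bear the smaller share.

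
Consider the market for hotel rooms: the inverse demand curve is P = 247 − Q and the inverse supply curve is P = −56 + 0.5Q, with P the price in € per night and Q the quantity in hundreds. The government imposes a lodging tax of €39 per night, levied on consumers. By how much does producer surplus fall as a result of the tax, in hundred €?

Rewrite in direct form: Qd = 247 − P and Qs = 2P + 112.
Without the tax, 247 − P = 2P + 112 gives 3P = 135, so P* = €45 and Q* = 202.
With the tax collected from consumers, demand (in seller-price terms) shifts: Qd = 247 − (P + 39).
Solving gives Q = 176 with consumers paying €71 and sellers receiving €32 (the €39 wedge).
ΔPS is the trapezoid between Q = 176 and Q = 202 of height €13: ½ · (202 + 176) · 13 = €2457.

Producer surplus falls by €2457 hundred.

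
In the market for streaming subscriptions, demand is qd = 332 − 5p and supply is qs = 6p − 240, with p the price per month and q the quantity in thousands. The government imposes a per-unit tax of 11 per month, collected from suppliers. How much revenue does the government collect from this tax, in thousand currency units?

Tax revenue = 462 thousand.

Without the tax, 332 − 5p = 6p − 240 gives 11p = 572, so p* = 52 and q* = 72.
With the tax collected from suppliers, supply shifts: qs = 6(p − 11) − 240.
New equilibrium: consumers pay 58, suppliers receive 47, q = 42. (Wedge: pb − ps = 11.)
Revenue = t · Q = 11 · 42 = 462.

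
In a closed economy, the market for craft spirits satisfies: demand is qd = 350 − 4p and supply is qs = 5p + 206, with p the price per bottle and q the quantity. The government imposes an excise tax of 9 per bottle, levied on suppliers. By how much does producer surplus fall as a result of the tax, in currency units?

Without the tax, 350 − 4p = 5p + 206 gives 9p = 144, so p* = 16 and q* = 286.
With the tax collected from suppliers, supply shifts: qs = 5(p − 9) + 206.
New equilibrium: buyers pay 21, suppliers receive 12, q = 266. (Wedge: pb − ps = 9.)
ΔPS is the trapezoid between Q = 266 and Q = 286 of height 4: ½ · (286 + 266) · 4 = 1104.

Producer surplus falls by 1104.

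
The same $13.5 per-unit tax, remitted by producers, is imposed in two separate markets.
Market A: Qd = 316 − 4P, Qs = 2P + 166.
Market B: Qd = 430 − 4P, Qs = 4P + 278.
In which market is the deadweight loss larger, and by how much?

Market B, by $60.75.

Market A: pre-tax P* = $25, Q* = 216; post-tax Q = 198; deadweight loss = $121.5.
Market B: pre-tax P* = $19, Q* = 354; post-tax Q = 327; deadweight loss = $182.25.
Difference: $121.5 vs $182.25 → market B is larger by $60.75.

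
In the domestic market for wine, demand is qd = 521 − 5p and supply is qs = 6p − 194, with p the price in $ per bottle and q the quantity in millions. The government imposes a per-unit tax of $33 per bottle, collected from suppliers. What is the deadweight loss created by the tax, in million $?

Before the tax: set 521 − 5p = 6p − 194 → p* = $65, q* = 196.
With the tax collected from suppliers, supply shifts: qs = 6(p − 33) − 194.
New equilibrium: buyers pay $83, suppliers receive $50, q = 106. (Wedge: pb − ps = 33.)
Quantity falls by |ΔQ| = |196 − 106| = 90.
DWL = ½ · t · |ΔQ| = ½ · 33 · 90 = $1485.

Deadweight loss = $1485 million.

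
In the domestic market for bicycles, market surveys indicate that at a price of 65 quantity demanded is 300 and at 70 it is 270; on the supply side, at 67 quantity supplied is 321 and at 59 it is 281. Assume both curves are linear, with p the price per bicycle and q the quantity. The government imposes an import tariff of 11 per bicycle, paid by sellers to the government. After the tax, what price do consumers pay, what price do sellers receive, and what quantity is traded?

Consumers pay 69; sellers receive 58; quantity = 276.

Demand slope: (270 − 300)/(70 − 65) = -6, so qd = 690 − 6p.
Supply slope: (281 − 321)/(59 − 67) = 5, so qs = 5p − 14.
Without the tax, 690 − 6p = 5p − 14 gives 11p = 704, so p* = 64 and q* = 306.
With the tax collected from sellers, supply shifts: qs = 5(p − 11) − 14.
Solving gives q = 276 with consumers paying 69 and sellers receiving 58 (the 11 wedge).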